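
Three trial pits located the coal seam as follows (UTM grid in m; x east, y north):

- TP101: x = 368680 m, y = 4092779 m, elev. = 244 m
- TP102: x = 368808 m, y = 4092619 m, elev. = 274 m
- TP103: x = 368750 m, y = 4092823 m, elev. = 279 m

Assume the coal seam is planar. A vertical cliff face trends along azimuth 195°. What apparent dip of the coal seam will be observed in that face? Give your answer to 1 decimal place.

Two edge vectors: TP101→TP102 = (128, -160, 30), TP101→TP103 = (70, 44, 35).
Normal n = (TP101→TP102) × (TP101→TP103) = (-6920, -2380, 16832).
So ∂z/∂x = −n_x/n_z = 0.41112 and ∂z/∂y = −n_y/n_z = 0.14140.
Unit vector along 195° is (sin 195°, cos 195°) = (-0.2588, -0.9659).
Slope in that direction = a·(-0.2588) + b·(-0.9659) = −0.24299.
Apparent dip = arctan|0.24299| = 13.7° (true dip is 23.5°, so apparent ≤ true as expected).

13.7°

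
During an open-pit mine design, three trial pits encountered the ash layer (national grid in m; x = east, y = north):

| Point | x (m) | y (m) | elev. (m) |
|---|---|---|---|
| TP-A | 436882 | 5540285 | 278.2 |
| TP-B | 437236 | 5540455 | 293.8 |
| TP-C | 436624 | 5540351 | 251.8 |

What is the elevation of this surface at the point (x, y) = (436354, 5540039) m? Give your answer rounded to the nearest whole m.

Two edge vectors: TP-A→TP-B = (354, 170, 15.6), TP-A→TP-C = (-258, 66, -26.4).
Normal n = (TP-A→TP-B) × (TP-A→TP-C) = (-5517.6, 5320.8, 67224).
So ∂z/∂x = −n_x/n_z = 0.08207783 and ∂z/∂y = −n_y/n_z = −0.07915030.
Intercept c from TP-A: 278.2 − 35858.33 + 438515.24 = 402935.11.
At (436354, 5540039): z = 35815.0 − 438495.8 + 402935.11 = 254.3 m.

254 m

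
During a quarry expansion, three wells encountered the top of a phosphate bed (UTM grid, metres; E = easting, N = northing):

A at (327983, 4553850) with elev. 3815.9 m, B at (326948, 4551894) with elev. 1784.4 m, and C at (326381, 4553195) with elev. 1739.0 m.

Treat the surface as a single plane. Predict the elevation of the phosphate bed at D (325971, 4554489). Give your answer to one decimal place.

Let the plane be z = a·E + b·N + c.
B−A: −1035a − 1956b = −2031.5;  C−A: −1602a − 655b = −2076.9.
Solving gives a = 1.112476935, b = 0.449941908.
Then c = 3815.9 − a·327983 − b·4553850 = −2410025.58.
At (325971, 4554489): z = 362635.2 + 2049255.5 − 2410025.58 = 1865.1 m.

1865.1 m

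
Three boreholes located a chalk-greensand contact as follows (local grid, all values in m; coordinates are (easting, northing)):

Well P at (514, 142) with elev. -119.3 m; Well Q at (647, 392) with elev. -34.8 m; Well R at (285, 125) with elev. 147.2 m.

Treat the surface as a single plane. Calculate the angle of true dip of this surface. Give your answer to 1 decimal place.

Two edge vectors: Well P→Well Q = (133, 250, 84.5), Well P→Well R = (-229, -17, 266.5).
Normal n = (Well P→Well Q) × (Well P→Well R) = (68061.5, -54795, 54989).
So ∂z/∂E = −n_x/n_z = −1.23773 and ∂z/∂N = −n_y/n_z = 0.99647.
Gradient magnitude |∇z| = √(a² + b²) = √(1.53197 + 0.99296) = 1.58900.
True dip = arctan(1.58900) = 57.8°, dipping toward SE (azimuth ≈ 129°).

57.8°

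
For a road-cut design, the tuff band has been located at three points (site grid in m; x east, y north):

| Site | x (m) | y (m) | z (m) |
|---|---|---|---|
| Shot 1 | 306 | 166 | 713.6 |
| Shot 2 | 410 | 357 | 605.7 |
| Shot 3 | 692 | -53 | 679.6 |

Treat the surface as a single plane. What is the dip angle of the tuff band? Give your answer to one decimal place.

26.7°

Two edge vectors: Shot 1→Shot 2 = (104, 191, -107.9), Shot 1→Shot 3 = (386, -219, -34).
Normal n = (Shot 1→Shot 2) × (Shot 1→Shot 3) = (-30124.1, -38113.4, -96502).
So ∂z/∂x = −n_x/n_z = −0.31216 and ∂z/∂y = −n_y/n_z = −0.39495.
Gradient magnitude |∇z| = √(a² + b²) = √(0.09744 + 0.15598) = 0.50342.
True dip = arctan(0.50342) = 26.7°, dipping toward NE (azimuth ≈ 038°).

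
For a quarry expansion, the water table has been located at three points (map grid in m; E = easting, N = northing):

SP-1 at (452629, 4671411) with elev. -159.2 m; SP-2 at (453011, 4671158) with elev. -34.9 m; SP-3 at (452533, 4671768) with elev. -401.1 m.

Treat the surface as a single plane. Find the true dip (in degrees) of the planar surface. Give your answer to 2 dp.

Let the plane be z = a·E + b·N + c.
SP-2−SP-1: 382a − 253b = 124.3;  SP-3−SP-1: −96a + 357b = −241.9.
Solving gives a = −0.15011, b = −0.71796.
Gradient magnitude |∇z| = √(a² + b²) = √(0.02253 + 0.51546) = 0.73348.
True dip = arctan(0.73348) = 36.26°, dipping toward NNE (azimuth ≈ 012°).

36.26°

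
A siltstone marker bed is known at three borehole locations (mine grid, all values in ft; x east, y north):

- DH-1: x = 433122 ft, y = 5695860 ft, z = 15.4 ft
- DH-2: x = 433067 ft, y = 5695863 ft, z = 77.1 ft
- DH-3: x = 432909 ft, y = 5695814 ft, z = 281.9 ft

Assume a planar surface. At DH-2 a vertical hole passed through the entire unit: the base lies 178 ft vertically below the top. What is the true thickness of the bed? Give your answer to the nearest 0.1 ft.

111.5 ft

Two edge vectors: DH-1→DH-2 = (-55, 3, 61.7), DH-1→DH-3 = (-213, -46, 266.5).
Normal n = (DH-1→DH-2) × (DH-1→DH-3) = (3637.7, 1515.4, 3169).
So ∂z/∂x = −n_x/n_z = −1.14790 and ∂z/∂y = −n_y/n_z = −0.47820.
|∇z| = √(a²+b²) = 1.24352, so dip δ = arctan(1.24352) = 51.19°.
True thickness = vertical thickness × cos δ = 178 × cos 51.19° = 111.5 ft.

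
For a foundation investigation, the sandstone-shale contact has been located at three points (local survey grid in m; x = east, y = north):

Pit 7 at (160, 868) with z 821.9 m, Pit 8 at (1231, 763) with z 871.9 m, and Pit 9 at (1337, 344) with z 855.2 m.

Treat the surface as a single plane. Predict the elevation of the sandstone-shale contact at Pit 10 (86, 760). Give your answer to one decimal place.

812.3 m

Two edge vectors: Pit 7→Pit 8 = (1071, -105, 50), Pit 7→Pit 9 = (1177, -524, 33.3).
Normal n = (Pit 7→Pit 8) × (Pit 7→Pit 9) = (22703.5, 23185.7, -437619).
So ∂z/∂x = −n_x/n_z = 0.051880 and ∂z/∂y = −n_y/n_z = 0.052981.
Intercept c from Pit 7: 821.9 − 8.30 − 45.99 = 767.61.
At (86, 760): z = 4.5 + 40.3 + 767.61 = 812.3 m.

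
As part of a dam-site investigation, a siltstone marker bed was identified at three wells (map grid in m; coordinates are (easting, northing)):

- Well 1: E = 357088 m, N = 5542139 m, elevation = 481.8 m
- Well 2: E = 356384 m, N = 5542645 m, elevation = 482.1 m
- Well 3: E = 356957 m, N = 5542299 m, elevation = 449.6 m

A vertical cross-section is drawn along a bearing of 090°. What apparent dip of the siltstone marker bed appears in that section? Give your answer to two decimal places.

Two edge vectors: Well 1→Well 2 = (-704, 506, 0.3), Well 1→Well 3 = (-131, 160, -32.2).
Normal n = (Well 1→Well 2) × (Well 1→Well 3) = (-16341.2, -22708.1, -46354).
So ∂z/∂E = −n_x/n_z = −0.35253 and ∂z/∂N = −n_y/n_z = −0.48988.
Unit vector along 090° is (sin 90°, cos 90°) = (1.0000, 0.0000).
Slope in that direction = a·(1.0000) + b·(0.0000) = −0.35253.
Apparent dip = arctan|0.35253| = 19.42° (true dip is 31.1°, so apparent ≤ true as expected).

19.42°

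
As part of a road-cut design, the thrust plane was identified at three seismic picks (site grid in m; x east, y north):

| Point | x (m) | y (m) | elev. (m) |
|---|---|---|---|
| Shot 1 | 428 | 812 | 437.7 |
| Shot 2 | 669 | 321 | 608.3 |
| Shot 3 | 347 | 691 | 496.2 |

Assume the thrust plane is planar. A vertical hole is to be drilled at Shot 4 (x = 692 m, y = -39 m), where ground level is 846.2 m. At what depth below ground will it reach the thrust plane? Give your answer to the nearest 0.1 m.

Two edge vectors: Shot 1→Shot 2 = (241, -491, 170.6), Shot 1→Shot 3 = (-81, -121, 58.5).
Normal n = (Shot 1→Shot 2) × (Shot 1→Shot 3) = (-8080.9, -27917.1, -68932).
So ∂z/∂x = −n_x/n_z = −0.11723 and ∂z/∂y = −n_y/n_z = −0.40499.
Intercept c from Shot 1: 437.7 + 50.17 + 328.86 = 816.73.
At (692, -39): z_contact = −81.12 + 15.79 + 816.73 = 751.40 m.
Depth below ground = 846.2 − 751.40 = 94.8 m.

94.8 m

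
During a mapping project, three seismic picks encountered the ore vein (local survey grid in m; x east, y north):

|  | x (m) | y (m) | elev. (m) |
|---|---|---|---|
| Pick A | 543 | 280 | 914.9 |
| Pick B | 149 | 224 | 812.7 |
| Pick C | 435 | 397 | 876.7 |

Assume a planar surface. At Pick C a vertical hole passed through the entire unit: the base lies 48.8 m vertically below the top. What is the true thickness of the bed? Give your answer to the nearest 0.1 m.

47.0 m

Two edge vectors: Pick A→Pick B = (-394, -56, -102.2), Pick A→Pick C = (-108, 117, -38.2).
Normal n = (Pick A→Pick B) × (Pick A→Pick C) = (14096.6, -4013.2, -52146).
So ∂z/∂x = −n_x/n_z = 0.27033 and ∂z/∂y = −n_y/n_z = −0.07696.
|∇z| = √(a²+b²) = 0.28107, so dip δ = arctan(0.28107) = 15.70°.
True thickness = vertical thickness × cos δ = 48.8 × cos 15.70° = 47.0 m.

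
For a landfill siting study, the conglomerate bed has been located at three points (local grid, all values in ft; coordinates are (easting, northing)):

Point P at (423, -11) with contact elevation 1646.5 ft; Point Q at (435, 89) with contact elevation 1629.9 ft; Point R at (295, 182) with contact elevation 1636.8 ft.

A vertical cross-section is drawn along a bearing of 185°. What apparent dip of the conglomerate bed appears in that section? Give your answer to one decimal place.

Let the plane be z = a·E + b·N + c.
Point Q−Point P: 12a + 100b = −16.6;  Point R−Point P: −128a + 193b = −9.7.
Solving gives a = −0.14778, b = −0.14827.
Unit vector along 185° is (sin 185°, cos 185°) = (-0.0872, -0.9962).
Slope in that direction = a·(-0.0872) + b·(-0.9962) = 0.16058.
Apparent dip = arctan|0.16058| = 9.1° (true dip is 11.8°, so apparent ≤ true as expected).

9.1°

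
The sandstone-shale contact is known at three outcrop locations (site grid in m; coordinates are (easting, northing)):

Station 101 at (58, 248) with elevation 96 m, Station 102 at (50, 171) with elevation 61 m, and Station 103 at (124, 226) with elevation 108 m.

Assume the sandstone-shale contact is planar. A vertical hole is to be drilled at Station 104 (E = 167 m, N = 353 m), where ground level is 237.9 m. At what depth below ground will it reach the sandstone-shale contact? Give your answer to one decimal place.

62.6 m

Let the plane be z = a·E + b·N + c.
Station 102−Station 101: −8a − 77b = −35;  Station 103−Station 101: 66a − 22b = 12.
Solving gives a = 0.32218, b = 0.42107.
Then c = 96 − a·58 − b·248 = −27.11.
At (167, 353): z_contact = 53.80 + 148.64 − 27.11 = 175.33 m.
Depth below ground = 237.9 − 175.33 = 62.6 m.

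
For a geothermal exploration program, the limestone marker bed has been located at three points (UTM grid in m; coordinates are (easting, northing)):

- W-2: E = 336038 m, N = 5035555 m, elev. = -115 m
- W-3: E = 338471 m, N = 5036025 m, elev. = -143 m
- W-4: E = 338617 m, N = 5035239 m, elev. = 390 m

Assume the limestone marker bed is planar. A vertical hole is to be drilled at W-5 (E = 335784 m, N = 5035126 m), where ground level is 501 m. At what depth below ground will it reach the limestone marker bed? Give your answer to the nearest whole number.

364 m

Two edge vectors: W-2→W-3 = (2433, 470, -28), W-2→W-4 = (2579, -316, 505).
Normal n = (W-2→W-3) × (W-2→W-4) = (228502, -1300877, -1980958).
So ∂z/∂E = −n_x/n_z = 0.11534924 and ∂z/∂N = −n_y/n_z = −0.65669085.
Intercept c from W-2: -115 − 38761.73 + 3306802.91 = 3267926.18.
At (335784, 5035126): z_contact = 38732.4 − 3306521.2 + 3267926.18 = 137.4 m.
Depth below ground = 501 − 137.4 = 364 m.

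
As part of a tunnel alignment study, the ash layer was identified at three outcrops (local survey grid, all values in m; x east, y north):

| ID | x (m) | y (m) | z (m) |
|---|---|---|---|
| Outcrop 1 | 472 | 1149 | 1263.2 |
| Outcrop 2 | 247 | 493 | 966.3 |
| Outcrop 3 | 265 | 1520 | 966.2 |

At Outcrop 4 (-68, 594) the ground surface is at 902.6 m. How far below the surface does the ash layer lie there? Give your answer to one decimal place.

Two edge vectors: Outcrop 1→Outcrop 2 = (-225, -656, -296.9), Outcrop 1→Outcrop 3 = (-207, 371, -297).
Normal n = (Outcrop 1→Outcrop 2) × (Outcrop 1→Outcrop 3) = (304981.9, -5366.7, -219267).
So ∂z/∂x = −n_x/n_z = 1.390916 and ∂z/∂y = −n_y/n_z = −0.024476.
Intercept c from Outcrop 1: 1263.2 − 656.51 + 28.12 = 634.81.
At (-68, 594): z_contact = −94.58 − 14.54 + 634.81 = 525.69 m.
Depth below ground = 902.6 − 525.69 = 376.9 m.

376.9 m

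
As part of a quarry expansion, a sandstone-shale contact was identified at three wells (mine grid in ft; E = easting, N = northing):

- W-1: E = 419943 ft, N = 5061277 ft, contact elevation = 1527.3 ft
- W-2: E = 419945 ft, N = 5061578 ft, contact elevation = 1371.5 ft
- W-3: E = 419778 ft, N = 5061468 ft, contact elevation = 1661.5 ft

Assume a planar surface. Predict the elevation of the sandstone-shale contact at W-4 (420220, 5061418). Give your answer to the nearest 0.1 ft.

Let the plane be z = a·E + b·N + c.
W-2−W-1: 2a + 301b = −155.8;  W-3−W-1: −165a + 191b = 134.2.
Solving gives a = −1.401722381, b = −0.508294203.
Then c = 1527.3 − a·419943 − b·5061277 = 3162788.56.
At (420220, 5061418): z = −589031.8 − 2572689.4 + 3162788.56 = 1067.4 ft.

1067.4 ft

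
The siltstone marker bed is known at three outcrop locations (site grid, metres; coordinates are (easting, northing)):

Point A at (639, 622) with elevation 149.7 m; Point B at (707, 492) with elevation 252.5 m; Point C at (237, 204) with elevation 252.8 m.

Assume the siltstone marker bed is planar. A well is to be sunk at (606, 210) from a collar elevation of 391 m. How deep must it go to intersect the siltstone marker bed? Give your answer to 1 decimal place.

Two edge vectors: Point A→Point B = (68, -130, 102.8), Point A→Point C = (-402, -418, 103.1).
Normal n = (Point A→Point B) × (Point A→Point C) = (29567.4, -48336.4, -80684).
So ∂z/∂E = −n_x/n_z = 0.36646 and ∂z/∂N = −n_y/n_z = −0.59908.
Intercept c from Point A: 149.7 − 234.17 + 372.63 = 288.16.
At (606, 210): z_contact = 222.07 − 125.81 + 288.16 = 384.43 m.
Depth below ground = 391 − 384.43 = 6.6 m.

6.6 m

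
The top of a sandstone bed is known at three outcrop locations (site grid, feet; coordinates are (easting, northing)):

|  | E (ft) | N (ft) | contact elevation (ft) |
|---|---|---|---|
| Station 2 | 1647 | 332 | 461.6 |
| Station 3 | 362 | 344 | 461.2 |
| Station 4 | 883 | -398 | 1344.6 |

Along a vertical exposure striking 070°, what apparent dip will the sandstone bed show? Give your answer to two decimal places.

22.78°

Let the plane be z = a·E + b·N + c.
Station 3−Station 2: −1285a + 12b = −0.4;  Station 4−Station 2: −764a − 730b = 883.
Solving gives a = −0.01088, b = −1.19820.
Unit vector along 070° is (sin 70°, cos 70°) = (0.9397, 0.3420).
Slope in that direction = a·(0.9397) + b·(0.3420) = −0.42003.
Apparent dip = arctan|0.42003| = 22.78° (true dip is 50.2°, so apparent ≤ true as expected).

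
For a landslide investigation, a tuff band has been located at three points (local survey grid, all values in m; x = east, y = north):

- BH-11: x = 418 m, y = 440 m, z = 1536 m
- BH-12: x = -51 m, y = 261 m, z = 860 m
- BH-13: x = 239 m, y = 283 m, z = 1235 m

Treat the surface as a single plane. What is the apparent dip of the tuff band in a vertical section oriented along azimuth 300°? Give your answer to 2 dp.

Two edge vectors: BH-11→BH-12 = (-469, -179, -676), BH-11→BH-13 = (-179, -157, -301).
Normal n = (BH-11→BH-12) × (BH-11→BH-13) = (-52253, -20165, 41592).
So ∂z/∂x = −n_x/n_z = 1.25632 and ∂z/∂y = −n_y/n_z = 0.48483.
Unit vector along 300° is (sin 300°, cos 300°) = (-0.8660, 0.5000).
Slope in that direction = a·(-0.8660) + b·(0.5000) = −0.84559.
Apparent dip = arctan|0.84559| = 40.22° (true dip is 53.4°, so apparent ≤ true as expected).

40.22°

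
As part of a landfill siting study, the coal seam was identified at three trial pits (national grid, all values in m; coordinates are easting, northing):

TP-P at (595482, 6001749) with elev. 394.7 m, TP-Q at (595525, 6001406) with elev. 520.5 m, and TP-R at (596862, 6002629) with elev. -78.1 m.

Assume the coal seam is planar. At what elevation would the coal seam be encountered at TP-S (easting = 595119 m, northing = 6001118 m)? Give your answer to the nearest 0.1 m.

Two edge vectors: TP-P→TP-Q = (43, -343, 125.8), TP-P→TP-R = (1380, 880, -472.8).
Normal n = (TP-P→TP-Q) × (TP-P→TP-R) = (51466.4, 193934.4, 511180).
So ∂z/∂easting = −n_x/n_z = −0.100681560 and ∂z/∂northing = −n_y/n_z = −0.379385735.
Intercept c from TP-P: 394.7 + 59954.06 + 2276977.96 = 2337326.71.
At (595119, 6001118): z = −59917.5 − 2276738.6 + 2337326.71 = 670.6 m.

670.6 m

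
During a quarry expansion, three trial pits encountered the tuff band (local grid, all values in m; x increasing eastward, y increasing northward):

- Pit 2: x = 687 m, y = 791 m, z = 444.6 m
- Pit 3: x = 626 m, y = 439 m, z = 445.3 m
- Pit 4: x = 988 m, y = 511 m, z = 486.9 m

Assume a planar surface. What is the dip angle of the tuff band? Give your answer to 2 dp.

6.93°

Let the plane be z = a·x + b·y + c.
Pit 3−Pit 2: −61a − 352b = 0.7;  Pit 4−Pit 2: 301a − 280b = 42.3.
Solving gives a = 0.11943, b = −0.02269.
Gradient magnitude |∇z| = √(a² + b²) = √(0.01426 + 0.00051) = 0.12156.
True dip = arctan(0.12156) = 6.93°, dipping toward W (azimuth ≈ 281°).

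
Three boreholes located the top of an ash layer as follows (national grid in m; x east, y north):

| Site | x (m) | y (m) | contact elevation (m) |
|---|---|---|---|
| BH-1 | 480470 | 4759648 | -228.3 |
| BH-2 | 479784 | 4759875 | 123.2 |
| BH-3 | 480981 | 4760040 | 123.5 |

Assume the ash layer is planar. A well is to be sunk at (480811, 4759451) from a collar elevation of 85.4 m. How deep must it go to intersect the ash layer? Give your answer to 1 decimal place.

Two edge vectors: BH-1→BH-2 = (-686, 227, 351.5), BH-1→BH-3 = (511, 392, 351.8).
Normal n = (BH-1→BH-2) × (BH-1→BH-3) = (-57929.4, 420951.3, -384909).
So ∂z/∂x = −n_x/n_z = −0.150501547 and ∂z/∂y = −n_y/n_z = 1.093638496.
Intercept c from BH-1: -228.3 + 72311.48 − 5205334.28 = −5133251.10.
At (480811, 4759451): z_contact = −72362.80 + 5205118.84 − 5133251.10 = -495.07 m.
Depth below ground = 85.4 − (-495.07) = 580.5 m.

580.5 m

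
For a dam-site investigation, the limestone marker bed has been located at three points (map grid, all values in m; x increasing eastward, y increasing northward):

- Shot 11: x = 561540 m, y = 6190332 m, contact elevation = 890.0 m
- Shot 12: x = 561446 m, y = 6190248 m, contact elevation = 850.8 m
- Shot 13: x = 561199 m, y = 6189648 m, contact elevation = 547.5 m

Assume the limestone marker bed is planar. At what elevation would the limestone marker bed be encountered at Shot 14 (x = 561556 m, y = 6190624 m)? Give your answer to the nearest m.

Two edge vectors: Shot 11→Shot 12 = (-94, -84, -39.2), Shot 11→Shot 13 = (-341, -684, -342.5).
Normal n = (Shot 11→Shot 12) × (Shot 11→Shot 13) = (1957.2, -18827.8, 35652).
So ∂z/∂x = −n_x/n_z = −0.05489734 and ∂z/∂y = −n_y/n_z = 0.52809941.
Intercept c from Shot 11: 890 + 30827.05 − 3269110.65 = −3237393.60.
At (561556, 6190624): z = −30827.9 + 3269264.9 − 3237393.60 = 1043.3 m.

1043 m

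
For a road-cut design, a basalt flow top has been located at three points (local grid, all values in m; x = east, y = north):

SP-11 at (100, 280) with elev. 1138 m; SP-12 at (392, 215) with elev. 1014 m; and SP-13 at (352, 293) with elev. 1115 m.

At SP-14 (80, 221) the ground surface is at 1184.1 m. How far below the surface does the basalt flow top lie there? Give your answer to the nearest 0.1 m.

Two edge vectors: SP-11→SP-12 = (292, -65, -124), SP-11→SP-13 = (252, 13, -23).
Normal n = (SP-11→SP-12) × (SP-11→SP-13) = (3107, -24532, 20176).
So ∂z/∂x = −n_x/n_z = −0.15399 and ∂z/∂y = −n_y/n_z = 1.21590.
Intercept c from SP-11: 1138 + 15.40 − 340.45 = 812.95.
At (80, 221): z_contact = −12.32 + 268.71 + 812.95 = 1069.34 m.
Depth below ground = 1184.1 − 1069.34 = 114.8 m.

114.8 m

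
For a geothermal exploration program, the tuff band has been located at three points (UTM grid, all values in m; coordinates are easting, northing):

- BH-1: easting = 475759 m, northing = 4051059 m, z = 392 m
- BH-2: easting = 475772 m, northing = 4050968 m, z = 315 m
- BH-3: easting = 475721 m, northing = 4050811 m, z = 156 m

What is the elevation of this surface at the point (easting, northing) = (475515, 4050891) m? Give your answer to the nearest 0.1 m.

154.4 m

Two edge vectors: BH-1→BH-2 = (13, -91, -77), BH-1→BH-3 = (-38, -248, -236).
Normal n = (BH-1→BH-2) × (BH-1→BH-3) = (2380, 5994, -6682).
So ∂z/∂easting = −n_x/n_z = 0.356180784 and ∂z/∂northing = −n_y/n_z = 0.897036815.
Intercept c from BH-1: 392 − 169456.21 − 3633949.06 = −3803013.28.
At (475515, 4050891): z = 169369.3 + 3633798.4 − 3803013.28 = 154.4 m.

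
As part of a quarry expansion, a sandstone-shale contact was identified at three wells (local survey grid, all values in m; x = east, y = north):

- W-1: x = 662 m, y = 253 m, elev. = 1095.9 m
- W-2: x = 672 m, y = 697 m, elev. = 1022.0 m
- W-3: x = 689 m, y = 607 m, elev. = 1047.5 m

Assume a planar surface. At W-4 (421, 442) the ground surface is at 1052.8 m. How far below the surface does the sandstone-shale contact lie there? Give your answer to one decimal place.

124.0 m

Let the plane be z = a·x + b·y + c.
W-2−W-1: 10a + 444b = −73.9;  W-3−W-1: 27a + 354b = −48.4.
Solving gives a = 0.55291, b = −0.17889.
Then c = 1095.9 − a·662 − b·253 = 775.13.
At (421, 442): z_contact = 232.78 − 79.07 + 775.13 = 928.84 m.
Depth below ground = 1052.8 − 928.84 = 124.0 m.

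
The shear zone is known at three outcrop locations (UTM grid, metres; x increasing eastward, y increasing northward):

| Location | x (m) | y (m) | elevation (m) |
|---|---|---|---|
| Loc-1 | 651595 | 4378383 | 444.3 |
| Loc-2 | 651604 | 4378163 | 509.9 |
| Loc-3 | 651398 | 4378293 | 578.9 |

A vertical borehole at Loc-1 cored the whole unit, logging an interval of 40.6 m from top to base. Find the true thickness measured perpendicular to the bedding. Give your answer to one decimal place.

34.4 m

Two edge vectors: Loc-1→Loc-2 = (9, -220, 65.6), Loc-1→Loc-3 = (-197, -90, 134.6).
Normal n = (Loc-1→Loc-2) × (Loc-1→Loc-3) = (-23708, -14134.6, -44150).
So ∂z/∂x = −n_x/n_z = −0.53699 and ∂z/∂y = −n_y/n_z = −0.32015.
|∇z| = √(a²+b²) = 0.62518, so dip δ = arctan(0.62518) = 32.01°.
True thickness = vertical thickness × cos δ = 40.6 × cos 32.01° = 34.4 m.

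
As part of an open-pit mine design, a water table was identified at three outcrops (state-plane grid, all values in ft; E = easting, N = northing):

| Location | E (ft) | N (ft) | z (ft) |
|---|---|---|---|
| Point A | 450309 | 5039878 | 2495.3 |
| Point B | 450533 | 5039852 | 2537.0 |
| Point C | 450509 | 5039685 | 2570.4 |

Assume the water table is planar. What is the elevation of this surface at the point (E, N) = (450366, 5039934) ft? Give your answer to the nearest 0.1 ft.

2491.9 ft

Let the plane be z = a·E + b·N + c.
Point B−Point A: 224a − 26b = 41.7;  Point C−Point A: 200a − 193b = 75.1.
Solving gives a = 0.160272928, b = −0.223033235.
Then c = 2495.3 − a·450309 − b·5039878 = 1054383.25.
At (450366, 5039934): z = 72181.5 − 1124072.8 + 1054383.25 = 2491.9 ft.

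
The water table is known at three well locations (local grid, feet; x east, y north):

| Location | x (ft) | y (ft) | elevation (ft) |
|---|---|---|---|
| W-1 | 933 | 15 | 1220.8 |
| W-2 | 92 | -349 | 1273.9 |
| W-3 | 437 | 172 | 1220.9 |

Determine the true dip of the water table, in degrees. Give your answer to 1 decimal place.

5.0°

Let the plane be z = a·x + b·y + c.
W-2−W-1: −841a − 364b = 53.1;  W-3−W-1: −496a + 157b = 0.1.
Solving gives a = −0.02679, b = −0.08399.
Gradient magnitude |∇z| = √(a² + b²) = √(0.00072 + 0.00705) = 0.08816.
True dip = arctan(0.08816) = 5.0°, dipping toward NNE (azimuth ≈ 018°).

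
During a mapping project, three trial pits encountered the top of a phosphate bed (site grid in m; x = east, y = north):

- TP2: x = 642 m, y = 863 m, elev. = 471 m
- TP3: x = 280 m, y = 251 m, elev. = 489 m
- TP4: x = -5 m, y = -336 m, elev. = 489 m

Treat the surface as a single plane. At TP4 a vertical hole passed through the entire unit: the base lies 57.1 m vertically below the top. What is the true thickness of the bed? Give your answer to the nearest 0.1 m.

54.6 m

Let the plane be z = a·x + b·y + c.
TP3−TP2: −362a − 612b = 18;  TP4−TP2: −647a − 1199b = 18.
Solving gives a = −0.27751, b = 0.13474.
|∇z| = √(a²+b²) = 0.30849, so dip δ = arctan(0.30849) = 17.14°.
True thickness = vertical thickness × cos δ = 57.1 × cos 17.14° = 54.6 m.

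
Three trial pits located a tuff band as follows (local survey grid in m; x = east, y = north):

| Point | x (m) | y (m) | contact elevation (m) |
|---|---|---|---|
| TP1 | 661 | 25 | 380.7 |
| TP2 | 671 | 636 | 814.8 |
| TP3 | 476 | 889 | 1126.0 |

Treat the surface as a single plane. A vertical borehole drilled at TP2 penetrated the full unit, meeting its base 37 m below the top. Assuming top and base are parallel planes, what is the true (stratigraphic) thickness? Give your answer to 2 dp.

26.46 m

Two edge vectors: TP1→TP2 = (10, 611, 434.1), TP1→TP3 = (-185, 864, 745.3).
Normal n = (TP1→TP2) × (TP1→TP3) = (80315.9, -87761.5, 121675).
So ∂z/∂x = −n_x/n_z = −0.66009 and ∂z/∂y = −n_y/n_z = 0.72128.
|∇z| = √(a²+b²) = 0.97773, so dip δ = arctan(0.97773) = 44.35°.
True thickness = vertical thickness × cos δ = 37 × cos 44.35° = 26.46 m.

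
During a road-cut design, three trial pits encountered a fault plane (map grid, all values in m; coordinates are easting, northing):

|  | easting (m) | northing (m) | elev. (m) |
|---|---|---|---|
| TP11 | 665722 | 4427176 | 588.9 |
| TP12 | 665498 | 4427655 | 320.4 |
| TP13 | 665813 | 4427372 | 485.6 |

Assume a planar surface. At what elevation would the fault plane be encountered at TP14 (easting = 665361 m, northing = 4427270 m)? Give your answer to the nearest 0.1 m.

524.8 m

Two edge vectors: TP11→TP12 = (-224, 479, -268.5), TP11→TP13 = (91, 196, -103.3).
Normal n = (TP11→TP12) × (TP11→TP13) = (3145.3, -47572.7, -87493).
So ∂z/∂easting = −n_x/n_z = 0.035949162 and ∂z/∂northing = −n_y/n_z = −0.543731499.
Intercept c from TP11: 588.9 − 23932.15 + 2407195.04 = 2383851.79.
At (665361, 4427270): z = 23919.2 − 2407246.2 + 2383851.79 = 524.8 m.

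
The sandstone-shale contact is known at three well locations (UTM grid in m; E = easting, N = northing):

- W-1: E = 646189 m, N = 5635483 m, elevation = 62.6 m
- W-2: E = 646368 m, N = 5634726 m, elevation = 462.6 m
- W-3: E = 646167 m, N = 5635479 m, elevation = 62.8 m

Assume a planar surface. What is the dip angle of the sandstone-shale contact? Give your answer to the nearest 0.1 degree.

Let the plane be z = a·E + b·N + c.
W-2−W-1: 179a − 757b = 400;  W-3−W-1: −22a − 4b = 0.2.
Solving gives a = 0.08340, b = −0.50868.
Gradient magnitude |∇z| = √(a² + b²) = √(0.00696 + 0.25876) = 0.51547.
True dip = arctan(0.51547) = 27.3°, dipping toward N (azimuth ≈ 351°).

27.3°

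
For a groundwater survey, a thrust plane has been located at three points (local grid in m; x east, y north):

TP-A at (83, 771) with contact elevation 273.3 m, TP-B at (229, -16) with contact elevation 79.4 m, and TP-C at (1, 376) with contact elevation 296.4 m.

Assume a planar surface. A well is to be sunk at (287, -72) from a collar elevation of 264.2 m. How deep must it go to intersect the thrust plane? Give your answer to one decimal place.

235.5 m

Let the plane be z = a·x + b·y + c.
TP-B−TP-A: 146a − 787b = −193.9;  TP-C−TP-A: −82a − 395b = 23.1.
Solving gives a = −0.77551, b = 0.10251.
Then c = 273.3 − a·83 − b·771 = 258.63.
At (287, -72): z_contact = −222.57 − 7.38 + 258.63 = 28.68 m.
Depth below ground = 264.2 − 28.68 = 235.5 m.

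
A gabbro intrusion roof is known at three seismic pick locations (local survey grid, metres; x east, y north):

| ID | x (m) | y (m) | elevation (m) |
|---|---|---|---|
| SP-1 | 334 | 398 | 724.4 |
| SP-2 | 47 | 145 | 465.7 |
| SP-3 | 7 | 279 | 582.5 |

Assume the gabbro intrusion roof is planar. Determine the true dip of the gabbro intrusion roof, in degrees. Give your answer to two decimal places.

Let the plane be z = a·x + b·y + c.
SP-2−SP-1: −287a − 253b = −258.7;  SP-3−SP-1: −327a − 119b = −141.9.
Solving gives a = 0.10530, b = 0.90308.
Gradient magnitude |∇z| = √(a² + b²) = √(0.01109 + 0.81555) = 0.90919.
True dip = arctan(0.90919) = 42.28°, dipping toward S (azimuth ≈ 187°).

42.28°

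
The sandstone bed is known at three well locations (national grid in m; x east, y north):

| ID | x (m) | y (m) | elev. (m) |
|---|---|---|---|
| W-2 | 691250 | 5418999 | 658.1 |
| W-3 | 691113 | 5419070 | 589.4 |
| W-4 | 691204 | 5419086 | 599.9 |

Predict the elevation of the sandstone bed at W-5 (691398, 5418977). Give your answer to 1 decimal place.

Two edge vectors: W-2→W-3 = (-137, 71, -68.7), W-2→W-4 = (-46, 87, -58.2).
Normal n = (W-2→W-3) × (W-2→W-4) = (1844.7, -4813.2, -8653).
So ∂z/∂x = −n_x/n_z = 0.213186178 and ∂z/∂y = −n_y/n_z = −0.556246389.
Intercept c from W-2: 658.1 − 147364.95 + 3014298.62 = 2867591.78.
At (691398, 5418977): z = 147396.5 − 3014286.4 + 2867591.78 = 701.9 m.

701.9 m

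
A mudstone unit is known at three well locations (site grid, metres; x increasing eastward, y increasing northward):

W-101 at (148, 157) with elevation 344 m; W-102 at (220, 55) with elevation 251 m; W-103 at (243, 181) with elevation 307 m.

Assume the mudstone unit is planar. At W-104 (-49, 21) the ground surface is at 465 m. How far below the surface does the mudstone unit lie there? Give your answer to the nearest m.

Two edge vectors: W-101→W-102 = (72, -102, -93), W-101→W-103 = (95, 24, -37).
Normal n = (W-101→W-102) × (W-101→W-103) = (6006, -6171, 11418).
So ∂z/∂x = −n_x/n_z = −0.52601 and ∂z/∂y = −n_y/n_z = 0.54046.
Intercept c from W-101: 344 + 77.85 − 84.85 = 337.00.
At (-49, 21): z_contact = 25.8 + 11.3 + 337.00 = 374.1 m.
Depth below ground = 465 − 374.1 = 91 m.

91 m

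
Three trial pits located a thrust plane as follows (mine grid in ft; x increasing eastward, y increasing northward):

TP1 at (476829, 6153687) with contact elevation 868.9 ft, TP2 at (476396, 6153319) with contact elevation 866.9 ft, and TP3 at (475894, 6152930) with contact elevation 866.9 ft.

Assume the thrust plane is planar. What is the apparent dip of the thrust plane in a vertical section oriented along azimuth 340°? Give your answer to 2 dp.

Two edge vectors: TP1→TP2 = (-433, -368, -2), TP1→TP3 = (-935, -757, -2).
Normal n = (TP1→TP2) × (TP1→TP3) = (-778, 1004, -16299).
So ∂z/∂x = −n_x/n_z = −0.04773 and ∂z/∂y = −n_y/n_z = 0.06160.
Unit vector along 340° is (sin 340°, cos 340°) = (-0.3420, 0.9397).
Slope in that direction = a·(-0.3420) + b·(0.9397) = 0.07421.
Apparent dip = arctan|0.07421| = 4.24° (true dip is 4.5°, so apparent ≤ true as expected).

4.24°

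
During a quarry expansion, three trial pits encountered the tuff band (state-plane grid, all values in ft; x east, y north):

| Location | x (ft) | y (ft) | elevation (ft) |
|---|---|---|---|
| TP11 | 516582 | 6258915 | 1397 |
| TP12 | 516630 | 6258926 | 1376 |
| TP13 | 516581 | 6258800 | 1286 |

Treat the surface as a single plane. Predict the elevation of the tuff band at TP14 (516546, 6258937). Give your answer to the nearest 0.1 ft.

Two edge vectors: TP11→TP12 = (48, 11, -21), TP11→TP13 = (-1, -115, -111).
Normal n = (TP11→TP12) × (TP11→TP13) = (-3636, 5349, -5509).
So ∂z/∂x = −n_x/n_z = −0.660010891 and ∂z/∂y = −n_y/n_z = 0.970956616.
Intercept c from TP11: 1397 + 340949.75 − 6077134.93 = −5734788.18.
At (516546, 6258937): z = −340926.0 + 6077156.3 − 5734788.18 = 1442.1 ft.

1442.1 ft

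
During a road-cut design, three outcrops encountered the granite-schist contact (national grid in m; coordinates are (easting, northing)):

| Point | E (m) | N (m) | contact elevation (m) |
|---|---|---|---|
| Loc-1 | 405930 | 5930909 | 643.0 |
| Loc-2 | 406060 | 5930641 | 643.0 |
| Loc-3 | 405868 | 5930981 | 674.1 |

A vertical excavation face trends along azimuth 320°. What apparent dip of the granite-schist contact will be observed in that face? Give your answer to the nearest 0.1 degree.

Let the plane be z = a·E + b·N + c.
Loc-2−Loc-1: 130a − 268b = 0;  Loc-3−Loc-1: −62a + 72b = 31.1.
Solving gives a = −1.14868, b = −0.55719.
Unit vector along 320° is (sin 320°, cos 320°) = (-0.6428, 0.7660).
Slope in that direction = a·(-0.6428) + b·(0.7660) = 0.31152.
Apparent dip = arctan|0.31152| = 17.3° (true dip is 51.9°, so apparent ≤ true as expected).

17.3°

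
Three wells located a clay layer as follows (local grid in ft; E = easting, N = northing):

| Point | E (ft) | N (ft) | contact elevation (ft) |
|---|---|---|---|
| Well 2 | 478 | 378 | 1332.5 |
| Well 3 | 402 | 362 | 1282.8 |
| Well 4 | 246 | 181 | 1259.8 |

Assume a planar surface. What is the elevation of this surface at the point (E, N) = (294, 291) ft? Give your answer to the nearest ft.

Let the plane be z = a·E + b·N + c.
Well 3−Well 2: −76a − 16b = −49.7;  Well 4−Well 2: −232a − 197b = −72.7.
Solving gives a = 0.76623, b = −0.53332.
Then c = 1332.5 − a·478 − b·378 = 1167.84.
At (294, 291): z = 225.3 − 155.2 + 1167.84 = 1237.9 ft.

1238 ft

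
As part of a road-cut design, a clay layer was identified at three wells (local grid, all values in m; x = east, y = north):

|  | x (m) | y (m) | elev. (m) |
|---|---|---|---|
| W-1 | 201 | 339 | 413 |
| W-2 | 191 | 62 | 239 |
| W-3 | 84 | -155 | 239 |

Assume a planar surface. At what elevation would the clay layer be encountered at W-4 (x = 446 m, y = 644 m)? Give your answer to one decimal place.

283.0 m

Let the plane be z = a·x + b·y + c.
W-2−W-1: −10a − 277b = −174;  W-3−W-1: −117a − 494b = −174.
Solving gives a = −1.37457, b = 0.67778.
Then c = 413 − a·201 − b·339 = 459.52.
At (446, 644): z = −613.1 + 436.5 + 459.52 = 283.0 m.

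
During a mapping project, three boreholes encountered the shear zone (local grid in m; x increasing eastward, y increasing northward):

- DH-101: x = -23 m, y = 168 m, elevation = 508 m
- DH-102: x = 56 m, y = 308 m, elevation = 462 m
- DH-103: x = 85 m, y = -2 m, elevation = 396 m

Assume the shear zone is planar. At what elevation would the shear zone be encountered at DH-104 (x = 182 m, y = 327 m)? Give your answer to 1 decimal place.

360.9 m

Let the plane be z = a·x + b·y + c.
DH-102−DH-101: 79a + 140b = −46;  DH-103−DH-101: 108a − 170b = −112.
Solving gives a = −0.82312, b = 0.13590.
Then c = 508 − a·-23 − b·168 = 466.24.
At (182, 327): z = −149.8 + 44.4 + 466.24 = 360.9 m.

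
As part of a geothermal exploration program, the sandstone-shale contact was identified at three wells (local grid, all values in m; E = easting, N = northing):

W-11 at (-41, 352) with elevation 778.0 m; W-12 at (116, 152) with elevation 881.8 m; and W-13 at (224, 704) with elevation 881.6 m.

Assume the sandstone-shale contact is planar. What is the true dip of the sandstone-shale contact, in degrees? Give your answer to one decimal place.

28.3°

Two edge vectors: W-11→W-12 = (157, -200, 103.8), W-11→W-13 = (265, 352, 103.6).
Normal n = (W-11→W-12) × (W-11→W-13) = (-57257.6, 11241.8, 108264).
So ∂z/∂E = −n_x/n_z = 0.52887 and ∂z/∂N = −n_y/n_z = −0.10384.
Gradient magnitude |∇z| = √(a² + b²) = √(0.27970 + 0.01078) = 0.53897.
True dip = arctan(0.53897) = 28.3°, dipping toward W (azimuth ≈ 281°).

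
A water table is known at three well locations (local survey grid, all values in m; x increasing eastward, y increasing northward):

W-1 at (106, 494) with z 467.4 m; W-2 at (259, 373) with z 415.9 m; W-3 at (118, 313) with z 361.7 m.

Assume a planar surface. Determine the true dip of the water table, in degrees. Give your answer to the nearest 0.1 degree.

Two edge vectors: W-1→W-2 = (153, -121, -51.5), W-1→W-3 = (12, -181, -105.7).
Normal n = (W-1→W-2) × (W-1→W-3) = (3468.2, 15554.1, -26241).
So ∂z/∂x = −n_x/n_z = 0.13217 and ∂z/∂y = −n_y/n_z = 0.59274.
Gradient magnitude |∇z| = √(a² + b²) = √(0.01747 + 0.35134) = 0.60730.
True dip = arctan(0.60730) = 31.3°, dipping toward SSW (azimuth ≈ 193°).

31.3°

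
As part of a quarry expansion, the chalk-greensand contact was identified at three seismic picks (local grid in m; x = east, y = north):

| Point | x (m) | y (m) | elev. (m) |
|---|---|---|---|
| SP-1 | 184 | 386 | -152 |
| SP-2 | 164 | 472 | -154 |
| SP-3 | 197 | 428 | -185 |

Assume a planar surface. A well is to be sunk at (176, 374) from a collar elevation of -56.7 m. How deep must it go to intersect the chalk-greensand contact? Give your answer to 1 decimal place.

Two edge vectors: SP-1→SP-2 = (-20, 86, -2), SP-1→SP-3 = (13, 42, -33).
Normal n = (SP-1→SP-2) × (SP-1→SP-3) = (-2754, -686, -1958).
So ∂z/∂x = −n_x/n_z = −1.40654 and ∂z/∂y = −n_y/n_z = −0.35036.
Intercept c from SP-1: -152 + 258.80 + 135.24 = 242.04.
At (176, 374): z_contact = −247.55 − 131.03 + 242.04 = -136.54 m.
Depth below ground = -56.7 − (-136.54) = 79.8 m.

79.8 m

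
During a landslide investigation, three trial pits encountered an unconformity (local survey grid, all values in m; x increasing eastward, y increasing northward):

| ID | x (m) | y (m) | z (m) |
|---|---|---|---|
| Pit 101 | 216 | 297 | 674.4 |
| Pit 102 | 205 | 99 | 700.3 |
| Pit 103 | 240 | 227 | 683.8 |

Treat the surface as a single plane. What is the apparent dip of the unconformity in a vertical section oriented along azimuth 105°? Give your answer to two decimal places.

Let the plane be z = a·x + b·y + c.
Pit 102−Pit 101: −11a − 198b = 25.9;  Pit 103−Pit 101: 24a − 70b = 9.4.
Solving gives a = 0.00873, b = −0.13129.
Unit vector along 105° is (sin 105°, cos 105°) = (0.9659, -0.2588).
Slope in that direction = a·(0.9659) + b·(-0.2588) = 0.04241.
Apparent dip = arctan|0.04241| = 2.43° (true dip is 7.5°, so apparent ≤ true as expected).

2.43°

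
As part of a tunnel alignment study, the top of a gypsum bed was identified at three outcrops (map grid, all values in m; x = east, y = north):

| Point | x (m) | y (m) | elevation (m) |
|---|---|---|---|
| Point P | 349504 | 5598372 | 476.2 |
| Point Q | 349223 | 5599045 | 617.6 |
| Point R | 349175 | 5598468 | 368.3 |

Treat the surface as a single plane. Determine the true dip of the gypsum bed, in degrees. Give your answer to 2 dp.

30.70°

Two edge vectors: Point P→Point Q = (-281, 673, 141.4), Point P→Point R = (-329, 96, -107.9).
Normal n = (Point P→Point Q) × (Point P→Point R) = (-86191.1, -76840.5, 194441).
So ∂z/∂x = −n_x/n_z = 0.44328 and ∂z/∂y = −n_y/n_z = 0.39519.
Gradient magnitude |∇z| = √(a² + b²) = √(0.19649 + 0.15617) = 0.59386.
True dip = arctan(0.59386) = 30.70°, dipping toward SW (azimuth ≈ 228°).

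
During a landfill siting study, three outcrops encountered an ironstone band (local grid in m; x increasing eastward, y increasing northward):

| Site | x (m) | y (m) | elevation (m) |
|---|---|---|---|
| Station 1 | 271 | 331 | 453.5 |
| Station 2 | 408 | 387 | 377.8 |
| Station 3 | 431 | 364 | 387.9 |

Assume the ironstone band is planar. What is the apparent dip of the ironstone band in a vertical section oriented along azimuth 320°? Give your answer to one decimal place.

Let the plane be z = a·x + b·y + c.
Station 2−Station 1: 137a + 56b = −75.7;  Station 3−Station 1: 160a + 33b = −65.6.
Solving gives a = −0.26481, b = −0.70394.
Unit vector along 320° is (sin 320°, cos 320°) = (-0.6428, 0.7660).
Slope in that direction = a·(-0.6428) + b·(0.7660) = −0.36903.
Apparent dip = arctan|0.36903| = 20.3° (true dip is 36.9°, so apparent ≤ true as expected).

20.3°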